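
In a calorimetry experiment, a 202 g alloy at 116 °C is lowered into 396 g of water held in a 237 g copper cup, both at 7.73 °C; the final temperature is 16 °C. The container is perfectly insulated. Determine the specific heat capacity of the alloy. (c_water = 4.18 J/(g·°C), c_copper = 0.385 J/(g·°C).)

c ≈ 0.715 J/(g·°C)

Let T be the final temperature. ΣQ_i = 0:
202×c×(16 − 116) + 396×4.18×(16 − 7.73) + 237×0.385×(16 − 7.73) = 0
-20200 c = -14444
c = -14444/-20200 ≈ 0.715 J/(g·°C)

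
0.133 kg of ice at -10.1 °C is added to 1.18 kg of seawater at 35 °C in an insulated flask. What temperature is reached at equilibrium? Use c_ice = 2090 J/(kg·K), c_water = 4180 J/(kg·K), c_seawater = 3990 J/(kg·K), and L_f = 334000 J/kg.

T_f ≈ 22.3 °C

Energy balance with sensible and latent terms:
ice -10.1→0 °C: 0.133·2090·10.1 = 2807.5; latent heat to melt: 0.133·334000 = 44422; warm the meltwater: 555.94 T; seawater: 4708.2(T − 35)
5264.1 T = 164787 − 47229 = 117558
T ≈ 22.33 °C. Since T > 0 °C, the all-ice-melts assumption holds.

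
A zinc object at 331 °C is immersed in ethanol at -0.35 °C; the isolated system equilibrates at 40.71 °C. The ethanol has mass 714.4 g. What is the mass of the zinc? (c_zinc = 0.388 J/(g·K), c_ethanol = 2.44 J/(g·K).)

Net heat exchanged in the isolated system is zero:
m×0.388×(40.71 − 331) + 714.4×2.44×(40.71 − (-0.35)) = 0
-112.63 m = -71573
m = -71573/-112.63 ≈ 635.5 g

m ≈ 635 g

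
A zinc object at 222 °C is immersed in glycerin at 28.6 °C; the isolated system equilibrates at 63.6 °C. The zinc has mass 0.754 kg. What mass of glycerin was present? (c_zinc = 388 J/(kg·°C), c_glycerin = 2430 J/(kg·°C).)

m ≈ 0.545 kg

Conservation of energy gives ΣQ = 0:
0.754×388×(63.6 − 222) + m×2430×(63.6 − 28.6) = 0
85050 m = 46340
m = 46340/85050 ≈ 0.5449 kg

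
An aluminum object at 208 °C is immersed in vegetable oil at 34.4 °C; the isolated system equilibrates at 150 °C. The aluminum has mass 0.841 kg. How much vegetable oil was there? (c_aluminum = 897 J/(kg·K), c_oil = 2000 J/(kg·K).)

m ≈ 0.189 kg

Let T be the final temperature. ΣQ_i = 0:
0.841×897×(150 − 208) + m×2000×(150 − 34.4) = 0
231200 m = 43754
m = 43754/231200 ≈ 0.1892 kg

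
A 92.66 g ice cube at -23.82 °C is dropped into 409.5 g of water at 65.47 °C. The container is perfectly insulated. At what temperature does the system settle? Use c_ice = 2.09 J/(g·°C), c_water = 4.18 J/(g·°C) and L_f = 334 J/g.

Sum of m c ΔT and latent-heat terms is zero:
warm ice to 0 °C: 92.66×2.09×(0 − (-23.82)) = 4613; latent heat to melt: 92.66×334 = 30948; warm the meltwater: 387.32 T; water: 1711.7(T − 65.47)
2099 T = 112066 − 35561 = 76504
T ≈ 36.45 °C — above 0 °C, consistent with complete melting.

T_f ≈ 36.4 °C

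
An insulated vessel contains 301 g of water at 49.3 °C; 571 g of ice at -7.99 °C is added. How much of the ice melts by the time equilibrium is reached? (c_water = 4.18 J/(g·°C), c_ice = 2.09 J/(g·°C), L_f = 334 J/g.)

m_melted ≈ 157 g

Water can give up m c ΔT = 301×4.18×49.3 = 62028 J before reaching 0 °C.
Warming the ice to 0 °C takes 571×2.09×7.99 = 9535.2 J, leaving 52493 J for melting.
To melt every bit of ice: 571×334 = 190714 J.
52493 J < 190714 J, so only part of the ice melts and the system sits at 0 °C.
m_melt = 52493 / L_f = 157.2 g.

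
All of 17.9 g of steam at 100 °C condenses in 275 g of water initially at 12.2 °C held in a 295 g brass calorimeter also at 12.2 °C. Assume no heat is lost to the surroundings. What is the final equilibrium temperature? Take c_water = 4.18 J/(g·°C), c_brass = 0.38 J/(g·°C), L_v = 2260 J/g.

Net heat exchanged in the isolated system is zero:
condense steam: −17.9·2260 = −40454; condensate cools 100→T: 17.9·4.18·(T − 100) = 74.82(T − 100); water warms: 275·4.18·(T − 12.2) = 1149.5(T − 12.2); cup: 112.1(T − 12.2)
1336.4 T = 40454 + 7482.2 + 15392 = 63328
T ≈ 47.39 °C — below 100 °C, confirming all the steam condensed.

T_f ≈ 47.4 °C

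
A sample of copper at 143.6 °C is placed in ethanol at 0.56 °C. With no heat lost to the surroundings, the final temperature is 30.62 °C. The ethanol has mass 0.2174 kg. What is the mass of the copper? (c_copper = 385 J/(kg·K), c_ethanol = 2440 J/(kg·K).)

Heat lost by the copper = heat gained by the ethanol:
m×385×(143.6 − 30.62) = 0.2174×2440×(30.62 − 0.56)
43497 m = 15946  ⇒  m ≈ 0.3666 kg

m ≈ 0.367 kg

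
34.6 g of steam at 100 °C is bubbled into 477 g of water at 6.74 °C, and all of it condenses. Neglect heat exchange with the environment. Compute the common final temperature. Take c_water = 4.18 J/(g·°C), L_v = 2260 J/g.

Let T be the final temperature. ΣQ_i = 0:
steam→water at 100 °C releases m L_v = 34.6×2260 = 78196; condensed water 100 °C→T: 144.63(T − 100); water warms: 477×4.18×(T − 6.74) = 1993.9(T − 6.74)
2138.5 T = 78196 + 14463 + 13439 = 106097
T ≈ 49.61 °C — below 100 °C, confirming all the steam condensed.

T_f ≈ 49.6 °C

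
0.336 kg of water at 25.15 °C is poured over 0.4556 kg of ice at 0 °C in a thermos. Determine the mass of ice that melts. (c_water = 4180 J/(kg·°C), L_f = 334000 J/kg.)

m_melted ≈ 0.106 kg

Cooling the water to 0 °C releases 0.336·4180·25.15 = 35323 J.
To melt every bit of ice: 0.4556·334000 = 152170 J.
Since 35323 < 152170 J, not all the ice melts; equilibrium is at 0 °C.
m_melted·334000 = 35323  ⇒  m_melted ≈ 0.1058 kg.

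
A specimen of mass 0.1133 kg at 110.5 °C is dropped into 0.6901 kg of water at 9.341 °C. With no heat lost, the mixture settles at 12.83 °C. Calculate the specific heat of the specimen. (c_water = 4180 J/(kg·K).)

c ≈ 909 J/(kg·K)

Let T be the final temperature. ΣQ_i = 0:
0.1133·c·(12.83 − 110.5) + 0.6901·4180·(12.83 − 9.341) = 0
-11.07 c = -10064
c = -10064/-11.07 ≈ 909.5 J/(kg·K)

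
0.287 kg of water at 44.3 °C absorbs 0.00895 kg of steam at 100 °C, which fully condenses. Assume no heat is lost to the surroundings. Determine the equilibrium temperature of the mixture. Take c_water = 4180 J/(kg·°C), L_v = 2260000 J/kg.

Energy balance with sensible and latent terms:
condense steam: −0.00895×2260000 = −20227; condensate cools 100→T: 0.00895×4180×(T − 100) = 37.41(T − 100); water warms: 0.287×4180×(T − 44.3) = 1199.7(T − 44.3)
1237.1 T = 20227 + 3741.1 + 53145 = 77113
T ≈ 62.34 °C — below 100 °C, confirming all the steam condensed.

T_f ≈ 62.3 °C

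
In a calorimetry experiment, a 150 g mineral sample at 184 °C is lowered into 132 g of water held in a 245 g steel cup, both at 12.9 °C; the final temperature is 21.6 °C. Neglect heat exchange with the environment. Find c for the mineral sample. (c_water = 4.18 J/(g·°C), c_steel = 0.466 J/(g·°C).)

Heat gained plus heat lost sum to zero:
150·c·(21.6 − 184) + 132·4.18·(21.6 − 12.9) + 245·0.466·(21.6 − 12.9) = 0
-24360 c = -5793.6
c = -5793.6/-24360 ≈ 0.2378 J/(g·°C)

c ≈ 0.238 J/(g·°C)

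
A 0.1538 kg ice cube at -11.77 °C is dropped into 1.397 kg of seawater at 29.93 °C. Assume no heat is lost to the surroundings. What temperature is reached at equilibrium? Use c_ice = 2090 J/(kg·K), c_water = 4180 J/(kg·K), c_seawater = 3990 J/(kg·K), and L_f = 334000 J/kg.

Energy conservation, ΣQ = 0:
warm ice to 0 °C: 0.1538·2090·(0 − (-11.77)) = 3783.4; melt ice: 0.1538·334000 = 51369; meltwater 0→T: 0.1538·4180·T = 642.88 T; seawater: 5574(T − 29.93)
6216.9 T = 166831 − 55153 = 111678
T ≈ 17.96 °C. Since T > 0 °C, the all-ice-melts assumption holds.

T_f ≈ 18.0 °C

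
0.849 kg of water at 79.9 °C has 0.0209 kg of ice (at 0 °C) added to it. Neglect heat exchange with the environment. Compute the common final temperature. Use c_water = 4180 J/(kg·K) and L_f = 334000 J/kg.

T_f ≈ 76.1 °C

Energy balance with sensible and latent terms:
latent heat to melt: 0.0209·334000 = 6980.6
  meltwater 0→T: 0.0209·4180·T = 87.36 T
  water cools: 0.849·4180·(T − 79.9) = 3548.8(T − 79.9)
3636.2 T = 283551 − 6980.6 = 276570
T ≈ 76.06 °C — above 0 °C, consistent with complete melting.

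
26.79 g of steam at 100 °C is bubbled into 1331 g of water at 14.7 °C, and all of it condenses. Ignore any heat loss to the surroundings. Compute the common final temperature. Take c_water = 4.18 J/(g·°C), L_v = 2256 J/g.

T_f ≈ 27.0 °C

Energy balance with sensible and latent terms:
condense steam: −26.79·2256 = −60438
  condensate cools 100→T: 26.79·4.18·(T − 100) = 111.98(T − 100)
  water warms: 1331·4.18·(T − 14.7) = 5563.6(T − 14.7)
5675.6 T = 60438 + 11198 + 81785 = 153421
T ≈ 27.03 °C — below 100 °C, confirming all the steam condensed.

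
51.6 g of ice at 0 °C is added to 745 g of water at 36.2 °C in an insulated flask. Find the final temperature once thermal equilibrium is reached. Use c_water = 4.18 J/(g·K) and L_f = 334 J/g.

Energy balance with sensible and latent terms:
latent heat to melt: 51.6·334 = 17234; warm the meltwater: 215.69 T; water cools: 745·4.18·(T − 36.2) = 3114.1(T − 36.2)
3329.8 T = 112730 − 17234 = 95496
T ≈ 28.68 °C — above 0 °C, consistent with complete melting.

T_f ≈ 28.7 °C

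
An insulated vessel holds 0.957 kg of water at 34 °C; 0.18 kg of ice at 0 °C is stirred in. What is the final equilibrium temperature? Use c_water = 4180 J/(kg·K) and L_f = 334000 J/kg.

T_f ≈ 16.0 °C

Setting the total heat transfer to zero:
fusion: m_ice L_f = 0.18×334000 = 60120
  warm the meltwater: 752.4 T
  water: 4000.3(T − 34)
4752.7 T = 136009 − 60120 = 75889
T ≈ 15.97 °C (positive, so assuming full melt was valid).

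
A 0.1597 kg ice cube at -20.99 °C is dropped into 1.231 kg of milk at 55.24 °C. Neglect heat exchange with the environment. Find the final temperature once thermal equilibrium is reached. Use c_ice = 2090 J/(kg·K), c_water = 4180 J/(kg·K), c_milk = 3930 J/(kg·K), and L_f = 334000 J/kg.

Heat gained plus heat lost sum to zero:
ice -20.99→0 °C: 0.1597×2090×20.99 = 7005.9; melt ice: 0.1597×334000 = 53340; warm the meltwater: 667.55 T; milk: 4837.8(T − 55.24)
5505.4 T = 267242 − 60346 = 206896
T ≈ 37.58 °C. Since T > 0 °C, the all-ice-melts assumption holds.

T_f ≈ 37.6 °C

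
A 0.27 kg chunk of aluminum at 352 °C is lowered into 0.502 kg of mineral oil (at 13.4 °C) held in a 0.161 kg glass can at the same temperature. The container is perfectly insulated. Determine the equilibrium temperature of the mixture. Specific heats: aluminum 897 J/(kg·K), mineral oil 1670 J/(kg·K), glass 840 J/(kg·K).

Energy conservation, ΣQ = 0:
0.27·897·(T − 352) + 0.502·1670·(T − 13.4) + 0.161·840·(T − 13.4) = 0
242.19(T − 352) + 838.34(T − 13.4) + 135.24(T − 13.4) = 0
1215.8 T = 98297
T = 98297/1215.8 ≈ 80.85 °C

T_f ≈ 80.9 °C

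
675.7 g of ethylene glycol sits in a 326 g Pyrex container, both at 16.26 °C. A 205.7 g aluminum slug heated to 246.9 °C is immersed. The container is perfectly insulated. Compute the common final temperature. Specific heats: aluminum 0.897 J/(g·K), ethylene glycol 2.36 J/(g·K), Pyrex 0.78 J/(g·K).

Taking heat into each body as positive, Σ m c ΔT = 0:
205.7·0.897·(T − 246.9) + 675.7·2.36·(T − 16.26) + 326·0.78·(T − 16.26) = 0
(184.51 + 1594.7 + 254.28) T = 184.51·246.9 + 1594.7·16.26 + 254.28·16.26
T ≈ 37.19 °C

T_f ≈ 37.2 °C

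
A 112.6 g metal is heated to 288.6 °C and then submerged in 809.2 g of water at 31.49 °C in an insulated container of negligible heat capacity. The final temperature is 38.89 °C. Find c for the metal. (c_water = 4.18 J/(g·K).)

c ≈ 0.89 J/(g·K)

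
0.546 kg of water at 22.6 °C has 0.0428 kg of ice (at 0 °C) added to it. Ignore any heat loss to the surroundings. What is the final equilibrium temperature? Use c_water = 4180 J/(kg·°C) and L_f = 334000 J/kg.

T_f ≈ 15.1 °C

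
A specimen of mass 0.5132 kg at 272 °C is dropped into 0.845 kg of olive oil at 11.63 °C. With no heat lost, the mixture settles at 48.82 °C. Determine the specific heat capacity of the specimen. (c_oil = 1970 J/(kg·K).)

c ≈ 541 J/(kg·K)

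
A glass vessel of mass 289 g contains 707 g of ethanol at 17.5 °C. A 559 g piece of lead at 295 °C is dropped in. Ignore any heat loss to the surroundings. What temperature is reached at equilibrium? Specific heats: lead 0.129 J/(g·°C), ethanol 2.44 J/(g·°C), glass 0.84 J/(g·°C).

T_f ≈ 27.3 °C

With ΣQ=0 the equilibrium temperature is the m·c-weighted mean:
T_f = (72.11×295 + 1725.1×17.5 + 242.76×17.5) / (72.11 + 1725.1 + 242.76)
    = 55710 / 2040 ≈ 27.31 °C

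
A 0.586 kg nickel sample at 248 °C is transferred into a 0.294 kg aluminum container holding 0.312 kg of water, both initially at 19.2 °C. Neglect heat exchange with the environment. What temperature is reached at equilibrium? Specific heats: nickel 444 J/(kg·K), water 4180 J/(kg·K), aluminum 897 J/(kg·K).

T_f ≈ 51.8 °C

Energy conservation, ΣQ = 0:
0.586·444·(T − 248) + 0.312·4180·(T − 19.2) + 0.294·897·(T − 19.2) = 0
(260.18 + 1304.2 + 263.72) T = 260.18·248 + 1304.2·19.2 + 263.72·19.2
T = 94629 / 1828.1 = 51.8 °C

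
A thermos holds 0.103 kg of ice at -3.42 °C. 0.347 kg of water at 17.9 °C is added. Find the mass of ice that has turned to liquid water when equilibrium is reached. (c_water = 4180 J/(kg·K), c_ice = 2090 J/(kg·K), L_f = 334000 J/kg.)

m_melted ≈ 0.0755 kg

Cooling the water to 0 °C releases 0.347·4180·17.9 = 25963 J.
Warming the ice to 0 °C takes 0.103·2090·3.42 = 736.22 J, leaving 25227 J for melting.
Fully melting the ice requires m_ice L_f = 0.103·334000 = 34402 J.
25227 J < 34402 J, so only part of the ice melts and the system sits at 0 °C.
m_melt = 25227 / L_f = 0.07553 kg.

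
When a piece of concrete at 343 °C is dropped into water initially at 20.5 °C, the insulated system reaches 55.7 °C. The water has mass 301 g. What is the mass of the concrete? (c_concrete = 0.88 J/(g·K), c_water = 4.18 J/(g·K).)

Heat lost by the concrete = heat gained by the water:
m·0.88·(343 − 55.7) = 301·4.18·(55.7 − 20.5)
252.82 m = 44288  ⇒  m ≈ 175.2 g

m ≈ 175 g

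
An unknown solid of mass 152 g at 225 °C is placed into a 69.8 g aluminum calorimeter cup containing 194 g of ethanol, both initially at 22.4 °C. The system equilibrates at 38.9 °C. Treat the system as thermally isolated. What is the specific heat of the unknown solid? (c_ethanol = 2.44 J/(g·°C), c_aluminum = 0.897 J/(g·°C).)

c ≈ 0.313 J/(g·°C)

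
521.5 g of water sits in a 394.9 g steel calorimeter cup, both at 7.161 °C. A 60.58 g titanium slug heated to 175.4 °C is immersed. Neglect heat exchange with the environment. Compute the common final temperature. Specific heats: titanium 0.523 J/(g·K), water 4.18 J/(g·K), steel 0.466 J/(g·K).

Setting the total heat transfer to zero:
60.58·0.523·(T − 175.4) + 521.5·4.18·(T − 7.161) + 394.9·0.466·(T − 7.161) = 0
31.68(T − 175.4) + 2179.9(T − 7.161) + 184.02(T − 7.161) = 0
(31.68 + 2179.9 + 184.02) T = 31.68·175.4 + 2179.9·7.161 + 184.02·7.161
T ≈ 9.39 °C

T_f ≈ 9.4 °C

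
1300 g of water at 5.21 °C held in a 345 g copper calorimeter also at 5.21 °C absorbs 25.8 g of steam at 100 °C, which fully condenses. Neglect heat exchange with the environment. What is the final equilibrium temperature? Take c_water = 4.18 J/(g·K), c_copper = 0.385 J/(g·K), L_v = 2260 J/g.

T_f ≈ 17.3 °C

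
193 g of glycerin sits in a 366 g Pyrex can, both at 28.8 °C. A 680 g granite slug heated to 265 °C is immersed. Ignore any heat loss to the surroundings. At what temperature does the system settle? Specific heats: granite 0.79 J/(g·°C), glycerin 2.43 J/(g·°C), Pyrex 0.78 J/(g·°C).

Net heat exchanged in the isolated system is zero:
680*0.79*(T − 265) + 193*2.43*(T − 28.8) + 366*0.78*(T − 28.8) = 0
537.2(T − 265) + 468.99(T − 28.8) + 285.48(T − 28.8) = 0
1291.7 T = 164087
T = 164087 / 1291.7 = 127 °C

T_f ≈ 127.0 °C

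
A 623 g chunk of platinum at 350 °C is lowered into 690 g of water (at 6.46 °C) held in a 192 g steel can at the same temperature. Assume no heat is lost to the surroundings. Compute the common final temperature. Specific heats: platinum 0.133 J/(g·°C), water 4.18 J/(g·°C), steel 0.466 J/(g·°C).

T_f ≈ 15.8 °C

Let T be the final temperature. ΣQ_i = 0:
623·0.133·(T − 350) + 690·4.18·(T − 6.46) + 192·0.466·(T − 6.46) = 0
82.86(T − 350) + 2884.2(T − 6.46) + 89.47(T − 6.46) = 0
(82.86 + 2884.2 + 89.47) T = 82.86·350 + 2884.2·6.46 + 89.47·6.46
T = 48211/3056.5 ≈ 15.77 °C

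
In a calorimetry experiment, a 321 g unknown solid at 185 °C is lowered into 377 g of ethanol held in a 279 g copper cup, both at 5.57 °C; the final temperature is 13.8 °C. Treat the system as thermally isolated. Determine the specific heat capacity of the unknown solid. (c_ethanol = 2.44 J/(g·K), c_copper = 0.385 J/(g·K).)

c ≈ 0.154 J/(g·K)

Setting the total heat transfer to zero:
321×c×(13.8 − 185) + 377×2.44×(13.8 − 5.57) + 279×0.385×(13.8 − 5.57) = 0
-54955 c = -8454.6
c = -8454.6/-54955 ≈ 0.1538 J/(g·K)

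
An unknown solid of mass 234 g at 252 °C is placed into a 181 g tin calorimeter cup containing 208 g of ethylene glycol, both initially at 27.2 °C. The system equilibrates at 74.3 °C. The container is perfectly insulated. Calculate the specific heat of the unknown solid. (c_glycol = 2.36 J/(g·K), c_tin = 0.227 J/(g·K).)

c ≈ 0.603 J/(g·K)

Heat gained plus heat lost sum to zero:
234·c·(74.3 − 252) + 208·2.36·(74.3 − 27.2) + 181·0.227·(74.3 − 27.2) = 0
-41582 c = -25056
c = -25056/-41582 ≈ 0.6026 J/(g·K)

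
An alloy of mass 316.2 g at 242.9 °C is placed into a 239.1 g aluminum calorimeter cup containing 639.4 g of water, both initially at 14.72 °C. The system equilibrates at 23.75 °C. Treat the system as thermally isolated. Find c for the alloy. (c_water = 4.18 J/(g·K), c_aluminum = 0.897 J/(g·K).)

c ≈ 0.376 J/(g·K)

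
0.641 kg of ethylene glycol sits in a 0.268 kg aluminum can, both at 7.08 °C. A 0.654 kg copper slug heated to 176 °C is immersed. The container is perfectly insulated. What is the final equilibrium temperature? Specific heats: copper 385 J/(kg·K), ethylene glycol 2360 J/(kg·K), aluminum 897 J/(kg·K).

T_f ≈ 28.3 °C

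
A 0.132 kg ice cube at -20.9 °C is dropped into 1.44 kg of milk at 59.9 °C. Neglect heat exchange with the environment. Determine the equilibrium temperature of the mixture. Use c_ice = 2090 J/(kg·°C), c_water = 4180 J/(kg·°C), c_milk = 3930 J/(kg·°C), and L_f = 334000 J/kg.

T_f ≈ 46.6 °C

Energy conservation, ΣQ = 0:
ice -20.9→0 °C: 0.132×2090×20.9 = 5765.9
  fusion: m_ice L_f = 0.132×334000 = 44088
  meltwater 0→T: 0.132×4180×T = 551.76 T
  milk: 5659.2(T − 59.9)
6211 T = 338986 − 49854 = 289132
T ≈ 46.55 °C — above 0 °C, consistent with complete melting.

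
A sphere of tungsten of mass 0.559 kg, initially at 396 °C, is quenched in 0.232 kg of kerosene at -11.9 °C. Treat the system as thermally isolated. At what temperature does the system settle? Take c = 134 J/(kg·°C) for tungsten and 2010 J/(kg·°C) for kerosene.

Let T be the final temperature. ΣQ_i = 0:
0.559×134×(T − 396) + 0.232×2010×(T − (-11.9)) = 0
(74.91 + 466.32) T = 74.91×396 + 466.32×(-11.9)
T ≈ 44.55 °C

T_f ≈ 44.6 °C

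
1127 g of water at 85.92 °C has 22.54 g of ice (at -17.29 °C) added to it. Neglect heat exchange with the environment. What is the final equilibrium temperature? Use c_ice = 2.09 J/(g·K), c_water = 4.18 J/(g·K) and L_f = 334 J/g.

Energy conservation, ΣQ = 0:
ice -17.29→0 °C: 22.54×2.09×17.29 = 814.51
  fusion: m_ice L_f = 22.54×334 = 7528.4
  meltwater 0→T: 22.54×4.18×T = 94.22 T
  water cools: 1127×4.18×(T − 85.92) = 4710.9(T − 85.92)
4805.1 T = 404757 − 8342.9 = 396414
T ≈ 82.50 °C (positive, so assuming full melt was valid).

T_f ≈ 82.5 °C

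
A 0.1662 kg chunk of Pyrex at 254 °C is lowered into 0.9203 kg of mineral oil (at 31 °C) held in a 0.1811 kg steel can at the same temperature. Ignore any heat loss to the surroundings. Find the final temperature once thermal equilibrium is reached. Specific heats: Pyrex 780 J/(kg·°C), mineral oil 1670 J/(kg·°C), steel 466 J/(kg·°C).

T_f ≈ 47.5 °C

Taking heat into each body as positive, Σ m c ΔT = 0:
0.1662×780×(T − 254) + 0.9203×1670×(T − 31) + 0.1811×466×(T − 31) = 0
129.64(T − 254) + 1536.9(T − 31) + 84.39(T − 31) = 0
(129.64 + 1536.9 + 84.39) T = 129.64×254 + 1536.9×31 + 84.39×31
T ≈ 47.51 °C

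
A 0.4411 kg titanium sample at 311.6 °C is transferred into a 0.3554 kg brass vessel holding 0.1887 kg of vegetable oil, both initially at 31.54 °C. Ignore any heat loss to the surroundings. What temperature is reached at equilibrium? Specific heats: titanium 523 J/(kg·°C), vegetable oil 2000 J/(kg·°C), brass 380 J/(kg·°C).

T_f is the heat-capacity-weighted average of the initial temperatures:
T_f = (230.7*311.6 + 377.4*31.54 + 135.05*31.54) / (230.7 + 377.4 + 135.05)
    = 88047 / 743.15 ≈ 118.48 °C

T_f ≈ 118.5 °C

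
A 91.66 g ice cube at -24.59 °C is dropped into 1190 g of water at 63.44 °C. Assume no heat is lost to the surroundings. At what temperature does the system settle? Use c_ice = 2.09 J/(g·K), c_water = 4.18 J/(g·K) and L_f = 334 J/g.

Energy conservation, ΣQ = 0:
warm ice to 0 °C: 91.66·2.09·(0 − (-24.59)) = 4710.7
  melt ice: 91.66·334 = 30614
  meltwater 0→T: 91.66·4.18·T = 383.14 T
  water: 4974.2(T − 63.44)
5357.3 T = 315563 − 35325 = 280238
T ≈ 52.31 °C — above 0 °C, consistent with complete melting.

T_f ≈ 52.3 °C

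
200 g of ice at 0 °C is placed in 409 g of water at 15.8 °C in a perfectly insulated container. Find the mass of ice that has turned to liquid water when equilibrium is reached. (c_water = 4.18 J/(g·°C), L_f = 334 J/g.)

Heat available from the water dropping to 0 °C: 409×4.18×15.8 = 27012 J.
Fully melting the ice requires m_ice L_f = 200×334 = 66800 J.
27012 J < 66800 J, so only part of the ice melts and the system sits at 0 °C.
m_melted×334 = 27012  ⇒  m_melted ≈ 80.87 g.

m_melted ≈ 80.9 g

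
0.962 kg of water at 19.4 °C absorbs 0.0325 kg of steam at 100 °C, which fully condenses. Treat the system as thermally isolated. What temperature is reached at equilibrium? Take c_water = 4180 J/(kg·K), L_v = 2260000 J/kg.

T_f ≈ 39.7 °C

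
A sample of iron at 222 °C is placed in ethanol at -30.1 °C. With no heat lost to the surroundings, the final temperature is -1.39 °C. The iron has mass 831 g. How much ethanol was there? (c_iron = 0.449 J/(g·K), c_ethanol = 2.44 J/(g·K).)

m ≈ 1190 g

Net heat exchanged in the isolated system is zero:
831×0.449×(-1.39 − 222) + m×2.44×(-1.39 − (-30.1)) = 0
70.05 m = 83351
m = 83351/70.05 ≈ 1190 g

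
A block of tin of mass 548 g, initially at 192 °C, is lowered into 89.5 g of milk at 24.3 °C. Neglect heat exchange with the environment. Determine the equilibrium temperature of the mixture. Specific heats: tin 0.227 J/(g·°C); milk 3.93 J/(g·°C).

T_f ≈ 68.1 °C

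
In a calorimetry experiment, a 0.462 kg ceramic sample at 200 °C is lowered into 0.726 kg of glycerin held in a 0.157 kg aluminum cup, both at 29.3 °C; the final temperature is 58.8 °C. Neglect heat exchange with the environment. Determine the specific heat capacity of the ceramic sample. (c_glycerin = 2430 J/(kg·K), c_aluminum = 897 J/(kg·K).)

c ≈ 861 J/(kg·K)

Let T be the final temperature. ΣQ_i = 0:
0.462·c·(58.8 − 200) + 0.726·2430·(58.8 − 29.3) + 0.157·897·(58.8 − 29.3) = 0
-65.23 c = -56198
c = -56198/-65.23 ≈ 861.5 J/(kg·K)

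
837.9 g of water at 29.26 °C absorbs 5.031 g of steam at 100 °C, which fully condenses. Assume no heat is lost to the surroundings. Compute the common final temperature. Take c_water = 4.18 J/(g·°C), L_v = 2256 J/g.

T_f ≈ 32.9 °C

Energy balance with sensible and latent terms:
latent heat released on condensation: 5.031×2256 = 11350
  condensed water 100 °C→T: 21.03(T − 100)
  original water: 3502.4(T − 29.26)
3523.5 T = 11350 + 2103 + 102481 = 115934
T ≈ 32.90 °C, under the boiling point, so the assumption holds.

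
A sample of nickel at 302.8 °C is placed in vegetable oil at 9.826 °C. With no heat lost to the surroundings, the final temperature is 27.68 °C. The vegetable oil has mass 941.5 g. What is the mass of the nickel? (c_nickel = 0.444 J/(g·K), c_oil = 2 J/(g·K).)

Heat lost by the nickel = heat gained by the oil:
m·0.444·(302.8 − 27.68) = 941.5·2·(27.68 − 9.826)
122.15 m = 33619  ⇒  m ≈ 275.2 g

m ≈ 275 g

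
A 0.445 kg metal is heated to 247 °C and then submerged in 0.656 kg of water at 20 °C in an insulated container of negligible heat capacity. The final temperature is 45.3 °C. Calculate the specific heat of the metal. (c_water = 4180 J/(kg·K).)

c ≈ 773 J/(kg·K)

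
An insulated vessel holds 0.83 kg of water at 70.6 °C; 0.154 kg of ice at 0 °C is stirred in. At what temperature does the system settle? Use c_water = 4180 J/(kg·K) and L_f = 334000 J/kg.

Conservation of energy gives ΣQ = 0:
latent heat to melt: 0.154×334000 = 51436
  meltwater 0→T: 0.154×4180×T = 643.72 T
  water cools: 0.83×4180×(T − 70.6) = 3469.4(T − 70.6)
4113.1 T = 244940 − 51436 = 193504
T ≈ 47.05 °C — above 0 °C, consistent with complete melting.

T_f ≈ 47.0 °C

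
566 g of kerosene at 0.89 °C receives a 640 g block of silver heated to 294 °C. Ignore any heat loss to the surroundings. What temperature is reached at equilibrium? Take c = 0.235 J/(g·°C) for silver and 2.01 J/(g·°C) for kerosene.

T_f ≈ 35.1 °C

T_f is the heat-capacity-weighted average of the initial temperatures:
T_f = (150.4*294 + 1137.7*0.89) / (150.4 + 1137.7)
    = 45230 / 1288.1 ≈ 35.11 °C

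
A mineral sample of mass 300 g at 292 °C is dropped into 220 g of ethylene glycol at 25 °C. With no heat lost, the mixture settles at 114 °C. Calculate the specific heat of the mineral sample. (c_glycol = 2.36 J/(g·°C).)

c ≈ 0.865 J/(g·°C)

Setting the total heat transfer to zero:
300·c·(114 − 292) + 220·2.36·(114 − 25) = 0
-53400 c = -46209
c = -46209/-53400 ≈ 0.8653 J/(g·°C)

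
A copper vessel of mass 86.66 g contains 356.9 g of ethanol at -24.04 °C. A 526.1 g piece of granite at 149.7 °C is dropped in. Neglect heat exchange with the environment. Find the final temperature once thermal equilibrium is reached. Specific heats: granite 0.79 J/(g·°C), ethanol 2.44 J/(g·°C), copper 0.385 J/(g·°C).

T_f ≈ 30.7 °C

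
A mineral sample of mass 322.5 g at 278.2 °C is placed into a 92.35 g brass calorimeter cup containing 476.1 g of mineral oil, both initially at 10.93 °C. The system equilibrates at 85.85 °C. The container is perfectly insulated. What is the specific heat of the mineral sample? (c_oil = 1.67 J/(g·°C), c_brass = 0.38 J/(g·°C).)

Taking heat into each body as positive, Σ m c ΔT = 0:
322.5×c×(85.85 − 278.2) + 476.1×1.67×(85.85 − 10.93) + 92.35×0.38×(85.85 − 10.93) = 0
-62033 c = -62197
c = -62197/-62033 ≈ 1.003 J/(g·°C)

c ≈ 1 J/(g·°C)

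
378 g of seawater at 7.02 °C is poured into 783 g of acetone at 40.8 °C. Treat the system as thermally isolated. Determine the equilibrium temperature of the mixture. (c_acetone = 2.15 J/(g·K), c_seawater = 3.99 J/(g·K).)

T_f ≈ 24.8 °C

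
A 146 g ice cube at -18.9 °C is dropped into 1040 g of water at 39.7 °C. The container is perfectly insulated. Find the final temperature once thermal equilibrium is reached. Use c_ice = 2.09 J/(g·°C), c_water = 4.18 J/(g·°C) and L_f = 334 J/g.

Conservation of energy gives ΣQ = 0:
warm ice to 0 °C: 146·2.09·(0 − (-18.9)) = 5767.1
  melt ice: 146·334 = 48764
  meltwater 0→T: 146·4.18·T = 610.28 T
  water: 4347.2(T − 39.7)
4957.5 T = 172584 − 54531 = 118053
T ≈ 23.81 °C (positive, so assuming full melt was valid).

T_f ≈ 23.8 °C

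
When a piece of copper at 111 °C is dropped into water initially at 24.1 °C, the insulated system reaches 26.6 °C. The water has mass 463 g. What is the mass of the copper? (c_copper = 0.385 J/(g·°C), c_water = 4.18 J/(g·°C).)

m ≈ 149 g

Heat gained plus heat lost sum to zero:
m·0.385·(26.6 − 111) + 463·4.18·(26.6 − 24.1) = 0
-32.49 m = -4838.3
m = -4838.3/-32.49 ≈ 148.9 g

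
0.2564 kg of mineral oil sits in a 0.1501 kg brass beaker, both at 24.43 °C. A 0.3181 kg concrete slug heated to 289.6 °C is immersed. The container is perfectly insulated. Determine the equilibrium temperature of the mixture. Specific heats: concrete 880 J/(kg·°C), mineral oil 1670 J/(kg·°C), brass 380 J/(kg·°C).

With ΣQ=0 the equilibrium temperature is the m·c-weighted mean:
T_f = (279.93*289.6 + 428.19*24.43 + 57.04*24.43) / (279.93 + 428.19 + 57.04)
    = 92921 / 765.15 ≈ 121.44 °C

T_f ≈ 121.4 °C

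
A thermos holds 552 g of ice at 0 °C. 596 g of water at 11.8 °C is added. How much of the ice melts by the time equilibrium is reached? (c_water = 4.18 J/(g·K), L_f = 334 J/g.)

m_melted ≈ 88 g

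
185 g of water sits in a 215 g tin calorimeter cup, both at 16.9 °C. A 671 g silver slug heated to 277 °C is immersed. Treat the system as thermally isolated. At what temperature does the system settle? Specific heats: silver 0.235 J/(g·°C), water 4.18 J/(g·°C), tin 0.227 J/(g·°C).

Energy conservation, ΣQ = 0:
671*0.235*(T − 277) + 185*4.18*(T − 16.9) + 215*0.227*(T − 16.9) = 0
157.69(T − 277) + 773.3(T − 16.9) + 48.8(T − 16.9) = 0
(157.69 + 773.3 + 48.8) T = 157.69*277 + 773.3*16.9 + 48.8*16.9
T = 57572/979.79 ≈ 58.76 °C

T_f ≈ 58.8 °C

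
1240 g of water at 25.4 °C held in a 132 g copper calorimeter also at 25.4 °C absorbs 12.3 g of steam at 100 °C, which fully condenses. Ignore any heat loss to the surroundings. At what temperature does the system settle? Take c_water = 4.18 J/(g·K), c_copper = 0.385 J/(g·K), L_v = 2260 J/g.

T_f ≈ 31.4 °C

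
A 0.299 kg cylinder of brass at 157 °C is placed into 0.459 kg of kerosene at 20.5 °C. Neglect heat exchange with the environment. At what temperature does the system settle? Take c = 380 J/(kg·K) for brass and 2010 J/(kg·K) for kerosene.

T_f ≈ 35.5 °C

Conservation of energy gives ΣQ = 0:
0.299·380·(T − 157) + 0.459·2010·(T − 20.5) = 0
1036.2 T = 36751
T ≈ 35.47 °C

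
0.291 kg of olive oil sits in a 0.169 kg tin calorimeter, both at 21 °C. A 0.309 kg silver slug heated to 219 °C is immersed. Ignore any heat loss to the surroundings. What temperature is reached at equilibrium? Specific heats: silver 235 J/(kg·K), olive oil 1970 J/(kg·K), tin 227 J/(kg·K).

T_f ≈ 42.0 °C

Energy conservation, ΣQ = 0:
0.309×235×(T − 219) + 0.291×1970×(T − 21) + 0.169×227×(T − 21) = 0
684.25 T = 28747
T = 28747 / 684.25 = 42 °C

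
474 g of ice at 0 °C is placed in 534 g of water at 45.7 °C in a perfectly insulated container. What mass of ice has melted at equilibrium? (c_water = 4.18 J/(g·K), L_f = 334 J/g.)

m_melted ≈ 305 g

Cooling the water to 0 °C releases 534·4.18·45.7 = 102008 J.
Melting all 474 g of ice would need 474·334 = 158316 J.
102008 J < 158316 J, so only part of the ice melts and the system sits at 0 °C.
Mass melted = 102008/334 ≈ 305.4 g.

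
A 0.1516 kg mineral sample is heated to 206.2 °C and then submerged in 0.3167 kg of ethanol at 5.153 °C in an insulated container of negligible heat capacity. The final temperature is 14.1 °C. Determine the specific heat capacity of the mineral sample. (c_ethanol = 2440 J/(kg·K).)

c ≈ 237 J/(kg·K)

Heat lost by the mineral sample = heat gained by the ethanol:
0.1516·c·(206.2 − 14.1) = 0.3167·2440·(14.1 − 5.153)
29.12 c = 6913.8  ⇒  c ≈ 237.4 J/(kg·K)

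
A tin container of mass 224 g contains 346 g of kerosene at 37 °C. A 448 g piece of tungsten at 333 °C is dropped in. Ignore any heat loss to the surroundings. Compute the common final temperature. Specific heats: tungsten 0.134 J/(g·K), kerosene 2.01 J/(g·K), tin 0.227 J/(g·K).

T_f ≈ 59.0 °C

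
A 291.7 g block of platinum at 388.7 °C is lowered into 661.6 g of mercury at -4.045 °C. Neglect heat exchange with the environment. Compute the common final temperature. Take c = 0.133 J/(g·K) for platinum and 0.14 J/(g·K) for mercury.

T_f ≈ 111.9 °C

T_f is the heat-capacity-weighted average of the initial temperatures:
T_f = (38.8*388.7 + 92.62*(-4.045)) / (38.8 + 92.62)
    = 14705 / 131.42 ≈ 111.90 °C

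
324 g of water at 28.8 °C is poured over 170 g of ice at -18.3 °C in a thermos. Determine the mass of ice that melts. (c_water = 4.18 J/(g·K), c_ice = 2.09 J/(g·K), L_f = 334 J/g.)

m_melted ≈ 97.3 g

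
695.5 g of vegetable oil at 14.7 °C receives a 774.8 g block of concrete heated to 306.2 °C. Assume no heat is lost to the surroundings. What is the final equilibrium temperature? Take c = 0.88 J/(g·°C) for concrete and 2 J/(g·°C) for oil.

Set heat shed by the hot body equal to heat absorbed by the cold body:
774.8*0.88*(306.2 − T) = 695.5*2*(T − 14.7)
681.82(306.2 − T) = 1391(T − 14.7)
2072.8 T = 229222  ⇒  T ≈ 110.58 °C

T_f ≈ 110.6 °C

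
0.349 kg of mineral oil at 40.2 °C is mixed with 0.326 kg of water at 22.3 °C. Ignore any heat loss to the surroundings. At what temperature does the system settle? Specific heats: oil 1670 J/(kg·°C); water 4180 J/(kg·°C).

T_f ≈ 27.7 °C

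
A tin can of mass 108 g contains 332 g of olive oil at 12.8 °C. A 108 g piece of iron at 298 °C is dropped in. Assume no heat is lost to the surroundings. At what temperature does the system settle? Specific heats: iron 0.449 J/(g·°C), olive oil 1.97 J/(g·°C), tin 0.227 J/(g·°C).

T_f ≈ 31.8 °C

Heat gained plus heat lost sum to zero:
108*0.449*(T − 298) + 332*1.97*(T − 12.8) + 108*0.227*(T − 12.8) = 0
48.49(T − 298) + 654.04(T − 12.8) + 24.52(T − 12.8) = 0
727.05 T = 23136
T = 23136 / 727.05 = 31.8 °C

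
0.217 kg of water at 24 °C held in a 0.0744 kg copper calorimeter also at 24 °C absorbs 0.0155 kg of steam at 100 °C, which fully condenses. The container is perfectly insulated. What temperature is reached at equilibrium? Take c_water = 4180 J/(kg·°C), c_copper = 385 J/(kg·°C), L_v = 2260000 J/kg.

T_f ≈ 63.9 °C

Let T be the final temperature. ΣQ_i = 0:
condense steam: −0.0155×2260000 = −35030
  condensed water 100 °C→T: 64.79(T − 100)
  original water: 907.06(T − 24)
  copper cup: 0.0744×385×(T − 24) = 28.64(T − 24)
1000.5 T = 35030 + 6479 + 22457 = 63966
T ≈ 63.93 °C (< 100 °C, so full condensation is consistent).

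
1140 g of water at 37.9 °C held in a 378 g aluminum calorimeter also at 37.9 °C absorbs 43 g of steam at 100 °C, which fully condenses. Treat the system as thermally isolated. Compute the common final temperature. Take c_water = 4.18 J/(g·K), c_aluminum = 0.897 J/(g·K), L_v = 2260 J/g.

T_f ≈ 58.4 °C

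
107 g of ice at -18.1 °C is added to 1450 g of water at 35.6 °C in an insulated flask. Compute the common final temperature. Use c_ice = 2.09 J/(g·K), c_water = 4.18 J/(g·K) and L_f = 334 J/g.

Let T be the final temperature. ΣQ_i = 0:
warm ice to 0 °C: 107×2.09×(0 − (-18.1)) = 4047.7
  latent heat to melt: 107×334 = 35738
  warm the meltwater: 447.26 T
  water cools: 1450×4.18×(T − 35.6) = 6061(T − 35.6)
6508.3 T = 215772 − 39786 = 175986
T ≈ 27.04 °C (positive, so assuming full melt was valid).

T_f ≈ 27.0 °C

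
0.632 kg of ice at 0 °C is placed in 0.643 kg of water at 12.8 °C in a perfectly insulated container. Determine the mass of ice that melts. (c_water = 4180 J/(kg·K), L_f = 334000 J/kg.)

m_melted ≈ 0.103 kg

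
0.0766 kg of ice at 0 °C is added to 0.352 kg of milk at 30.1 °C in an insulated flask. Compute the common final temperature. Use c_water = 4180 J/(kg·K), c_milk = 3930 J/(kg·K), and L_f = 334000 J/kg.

T_f ≈ 9.4 °C

Conservation of energy gives ΣQ = 0:
melt ice: 0.0766·334000 = 25584
  meltwater 0→T: 0.0766·4180·T = 320.19 T
  milk: 1383.4(T − 30.1)
1703.5 T = 41639 − 25584 = 16055
T ≈ 9.42 °C (positive, so assuming full melt was valid).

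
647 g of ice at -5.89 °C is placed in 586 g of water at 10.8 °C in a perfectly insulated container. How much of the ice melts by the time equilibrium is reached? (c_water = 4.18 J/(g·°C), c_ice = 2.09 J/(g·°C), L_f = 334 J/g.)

m_melted ≈ 55.4 g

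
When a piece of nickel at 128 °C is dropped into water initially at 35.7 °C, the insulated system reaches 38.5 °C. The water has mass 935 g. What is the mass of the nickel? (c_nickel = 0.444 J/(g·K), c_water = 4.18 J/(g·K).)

m ≈ 275 g

Heat lost by the nickel = heat gained by the water:
m×0.444×(128 − 38.5) = 935×4.18×(38.5 − 35.7)
39.74 m = 10943  ⇒  m ≈ 275.4 g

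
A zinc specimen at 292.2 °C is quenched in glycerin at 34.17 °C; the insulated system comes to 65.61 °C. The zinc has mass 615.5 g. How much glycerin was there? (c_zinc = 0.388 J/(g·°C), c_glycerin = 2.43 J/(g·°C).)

m ≈ 708 g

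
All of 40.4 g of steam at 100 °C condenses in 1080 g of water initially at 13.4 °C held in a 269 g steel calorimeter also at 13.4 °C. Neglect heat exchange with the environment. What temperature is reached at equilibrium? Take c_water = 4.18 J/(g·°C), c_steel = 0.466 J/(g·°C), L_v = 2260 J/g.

T_f ≈ 35.4 °C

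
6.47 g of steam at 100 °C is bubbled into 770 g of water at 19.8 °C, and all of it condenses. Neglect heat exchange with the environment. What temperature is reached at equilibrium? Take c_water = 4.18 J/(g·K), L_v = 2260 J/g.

T_f ≈ 25.0 °C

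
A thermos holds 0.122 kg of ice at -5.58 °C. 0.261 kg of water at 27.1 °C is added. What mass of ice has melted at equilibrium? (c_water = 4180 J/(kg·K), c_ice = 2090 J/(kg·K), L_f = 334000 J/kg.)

Cooling the water to 0 °C releases 0.261×4180×27.1 = 29566 J.
Of that, 0.122×2090×5.58 = 1422.8 J goes to bring the ice to 0 °C, leaving 28143 J.
Fully melting the ice requires m_ice L_f = 0.122×334000 = 40748 J.
That's not enough to melt it all — equilibrium is at 0 °C with ice remaining.
Mass melted = 28143/334000 ≈ 0.08426 kg.

m_melted ≈ 0.0843 kg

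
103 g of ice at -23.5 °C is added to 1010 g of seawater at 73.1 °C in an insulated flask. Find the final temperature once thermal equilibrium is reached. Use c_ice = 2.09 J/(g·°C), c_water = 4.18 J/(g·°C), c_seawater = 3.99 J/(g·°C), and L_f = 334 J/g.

Sum of m c ΔT and latent-heat terms is zero:
warm ice to 0 °C: 103·2.09·(0 − (-23.5)) = 5058.8; fusion: m_ice L_f = 103·334 = 34402; warm the meltwater: 430.54 T; seawater cools: 1010·3.99·(T − 73.1) = 4029.9(T − 73.1)
4460.4 T = 294586 − 39461 = 255125
T ≈ 57.20 °C. Since T > 0 °C, the all-ice-melts assumption holds.

T_f ≈ 57.2 °C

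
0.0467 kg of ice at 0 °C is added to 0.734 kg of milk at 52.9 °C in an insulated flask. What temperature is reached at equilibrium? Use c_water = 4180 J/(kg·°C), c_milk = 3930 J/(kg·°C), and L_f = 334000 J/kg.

Net heat exchanged in the isolated system is zero:
latent heat to melt: 0.0467×334000 = 15598
  warm the meltwater: 195.21 T
  milk: 2884.6(T − 52.9)
3079.8 T = 152596 − 15598 = 136999
T ≈ 44.48 °C. Since T > 0 °C, the all-ice-melts assumption holds.

T_f ≈ 44.5 °C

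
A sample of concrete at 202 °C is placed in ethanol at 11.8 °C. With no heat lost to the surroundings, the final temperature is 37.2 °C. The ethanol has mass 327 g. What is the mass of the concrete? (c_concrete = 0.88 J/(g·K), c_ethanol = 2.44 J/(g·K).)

|Q_concrete| = |Q_ethanol|:
m·0.88·(202 − 37.2) = 327·2.44·(37.2 − 11.8)
145.02 m = 20266  ⇒  m ≈ 139.7 g

m ≈ 140 g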